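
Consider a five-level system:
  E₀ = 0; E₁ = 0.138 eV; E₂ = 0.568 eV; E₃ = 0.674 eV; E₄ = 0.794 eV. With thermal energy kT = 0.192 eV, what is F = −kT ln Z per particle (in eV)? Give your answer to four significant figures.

Eᵢ/kT = 0, 0.718750, 2.95833, 3.51042, 4.13542.
Z = Σ e^(−Eᵢ/kT) = e^(−0) + e^(−0.718750) + e^(−2.95833) + e^(−3.51042) + e^(−4.13542) = 1.00000 + 0.487361 + 0.0519055 + 0.0298844 + 0.0159959 = 1.58515.
F = −kT ln Z = −0.192 × ln(1.58515) = −0.192 × 0.460679 = -0.08845 eV.

-0.08845 eV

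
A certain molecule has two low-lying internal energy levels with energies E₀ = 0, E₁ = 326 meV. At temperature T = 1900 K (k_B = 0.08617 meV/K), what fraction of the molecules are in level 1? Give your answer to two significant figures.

k_BT = 0.08617 × 1900 K = 163.7 meV.
Eᵢ/kT = 0, 1.991.
Z = Σ e^(−Eᵢ/kT) = e^(−0) + e^(−1.991) = 1.000 + 0.1366 = 1.137.
P₁ = e^(−E₁/kT) / Z = 0.1366/1.137 = 0.12.

0.12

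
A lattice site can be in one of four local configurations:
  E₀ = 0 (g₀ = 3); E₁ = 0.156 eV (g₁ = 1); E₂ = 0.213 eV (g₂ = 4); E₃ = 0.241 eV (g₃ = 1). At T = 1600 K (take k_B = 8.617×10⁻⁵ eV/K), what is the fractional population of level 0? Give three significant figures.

k_BT = 8.617×10⁻⁵ × 1600 K = 0.13787 eV.
Eᵢ/kT = 0, 1.1315, 1.5449, 1.7480.
Z = Σ gᵢe^(−Eᵢ/kT) = 3·e^(−0) + 1·e^(−1.1315) + 4·e^(−1.5449) + 1·e^(−1.7480) = 3.0000 + 0.32255 + 0.85333 + 0.17412 = 4.3500.
P₀ = g₀ e^(−E₀/kT) / Z = 3.0000/4.3500 = 0.690.

0.690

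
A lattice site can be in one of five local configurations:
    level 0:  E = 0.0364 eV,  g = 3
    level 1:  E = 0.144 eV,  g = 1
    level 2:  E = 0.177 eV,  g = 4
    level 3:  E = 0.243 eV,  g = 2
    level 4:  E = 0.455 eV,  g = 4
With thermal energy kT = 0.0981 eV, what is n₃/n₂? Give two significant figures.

0.26

n₃/n₂ = (g₃/g₂) exp[−(E₃−E₂)/kT] = (2/4) × exp(−(0.066 eV)/(0.0981 eV)) = (2/4) × exp(-0.6728) = 0.26.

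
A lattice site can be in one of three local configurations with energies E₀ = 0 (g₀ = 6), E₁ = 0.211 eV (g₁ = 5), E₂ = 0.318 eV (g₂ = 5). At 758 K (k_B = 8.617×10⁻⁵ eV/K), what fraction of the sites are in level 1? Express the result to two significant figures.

0.032

k_BT = 8.617×10⁻⁵ × 758 K = 0.06532 eV.
Eᵢ/kT = 0, 3.230, 4.868.
Z = Σ gᵢe^(−Eᵢ/kT) = 6·e^(−0) + 5·e^(−3.230) + 5·e^(−4.868) = 6.000 + 0.1978 + 0.03844 = 6.236.
P₁ = g₁ e^(−E₁/kT) / Z = 0.1978/6.236 = 0.032.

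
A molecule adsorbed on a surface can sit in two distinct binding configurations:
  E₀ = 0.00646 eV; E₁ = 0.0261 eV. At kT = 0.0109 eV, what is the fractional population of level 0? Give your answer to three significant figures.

0.858

Eᵢ/kT = 0.59266, 2.3945.
Z = Σ e^(−Eᵢ/kT) = e^(−0.59266) + e^(−2.3945) = 0.55285 + 0.091218 = 0.64407.
P₀ = e^(−E₀/kT) / Z = 0.55285/0.64407 = 0.858.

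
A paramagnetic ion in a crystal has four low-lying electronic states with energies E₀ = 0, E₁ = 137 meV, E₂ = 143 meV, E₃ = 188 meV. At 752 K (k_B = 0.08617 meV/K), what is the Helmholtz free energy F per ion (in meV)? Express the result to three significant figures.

-16.3 meV

k_BT = 0.08617 × 752 K = 64.800 meV.
Eᵢ/kT = 0, 2.1142, 2.2068, 2.9012.
Z = Σ e^(−Eᵢ/kT) = e^(−0) + e^(−2.1142) + e^(−2.2068) + e^(−2.9012) = 1.0000 + 0.12073 + 0.11005 + 0.054957 = 1.2857.
F = −kT ln Z = −64.800 × ln(1.2857) = −64.800 × 0.25130 = -16.3 meV.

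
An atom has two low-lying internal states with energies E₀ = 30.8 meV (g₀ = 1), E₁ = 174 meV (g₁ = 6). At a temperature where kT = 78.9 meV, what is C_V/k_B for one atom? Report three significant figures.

0.823

Eᵢ/kT = 0.39037, 2.2053.
Z = Σ gᵢe^(−Eᵢ/kT) = 1·e^(−0.39037) + 6·e^(−2.2053) = 0.67681 + 0.66130 = 1.3381.
⟨E⟩ = 101.57 meV, ⟨E²⟩ = 15442 meV².
C_V/k_B = (⟨E²⟩ − ⟨E⟩²)/(kT)² = (15442 − 10316)/6225.2 = 0.823.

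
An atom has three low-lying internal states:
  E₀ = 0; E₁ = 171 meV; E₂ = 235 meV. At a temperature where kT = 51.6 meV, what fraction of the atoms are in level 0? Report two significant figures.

0.96

Eᵢ/kT = 0, 3.314, 4.554.
Z = Σ e^(−Eᵢ/kT) = e^(−0) + e^(−3.314) + e^(−4.554) = 1.000 + 0.03637 + 0.01053 = 1.047.
P₀ = e^(−E₀/kT) / Z = 1.000/1.047 = 0.96.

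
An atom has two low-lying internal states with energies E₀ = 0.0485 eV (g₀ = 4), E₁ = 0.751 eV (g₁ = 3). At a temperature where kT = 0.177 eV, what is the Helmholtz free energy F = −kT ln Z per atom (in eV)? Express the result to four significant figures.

-0.1994 eV

Eᵢ/kT = 0.274011, 4.24294.
Z = Σ gᵢe^(−Eᵢ/kT) = 4·e^(−0.274011) + 3·e^(−4.24294) = 3.04129 + 0.0430959 = 3.08439.
F = −kT ln Z = −0.177 × ln(3.08439) = −0.177 × 1.12635 = -0.1994 eV.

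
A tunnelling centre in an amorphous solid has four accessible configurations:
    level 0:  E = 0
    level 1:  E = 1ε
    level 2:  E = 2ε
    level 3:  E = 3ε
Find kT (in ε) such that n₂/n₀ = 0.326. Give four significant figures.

n₂/n₀ = exp[−(E₂−E₀)/kT] = 0.326.
⇒ (E₂−E₀)/kT = ln(1/0.326) = ln(3.06748) = 1.12086.
kT = 2ε / 1.12086 = 1.784 ε.

1.784 ε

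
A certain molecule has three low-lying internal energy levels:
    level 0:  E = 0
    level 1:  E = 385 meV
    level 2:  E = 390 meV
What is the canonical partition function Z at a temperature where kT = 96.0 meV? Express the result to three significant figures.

Eᵢ/kT = 0, 4.0104, 4.0625.
Z = Σ e^(−Eᵢ/kT) = e^(−0) + e^(−4.0104) + e^(−4.0625) = 1.0000 + 0.018126 + 0.017206 = 1.0353.

Z = 1.04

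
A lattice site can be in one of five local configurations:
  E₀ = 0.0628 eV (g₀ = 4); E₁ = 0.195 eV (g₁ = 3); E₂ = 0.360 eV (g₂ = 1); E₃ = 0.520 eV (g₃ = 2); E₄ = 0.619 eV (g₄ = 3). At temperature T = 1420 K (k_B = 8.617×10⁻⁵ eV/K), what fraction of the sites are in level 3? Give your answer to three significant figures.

0.00919

k_BT = 8.617×10⁻⁵ × 1420 K = 0.12236 eV.
Eᵢ/kT = 0.51324, 1.5937, 2.9421, 4.2498, 5.0588.
Z = Σ gᵢe^(−Eᵢ/kT) = 4·e^(−0.51324) + 3·e^(−1.5937) + 1·e^(−2.9421) + 2·e^(−4.2498) + 3·e^(−5.0588) = 2.3942 + 0.60952 + 0.052755 + 0.028534 + 0.019060 = 3.1041.
P₃ = g₃ e^(−E₃/kT) / Z = 0.028534/3.1041 = 0.00919.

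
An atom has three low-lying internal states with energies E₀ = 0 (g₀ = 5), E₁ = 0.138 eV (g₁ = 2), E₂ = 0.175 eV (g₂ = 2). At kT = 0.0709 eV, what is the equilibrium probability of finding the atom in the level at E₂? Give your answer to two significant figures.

Eᵢ/kT = 0, 1.946, 2.468.
Z = Σ gᵢe^(−Eᵢ/kT) = 5·e^(−0) + 2·e^(−1.946) + 2·e^(−2.468) = 5.000 + 0.2857 + 0.1695 = 5.455.
P₂ = g₂ e^(−E₂/kT) / Z = 0.1695/5.455 = 0.031.

0.031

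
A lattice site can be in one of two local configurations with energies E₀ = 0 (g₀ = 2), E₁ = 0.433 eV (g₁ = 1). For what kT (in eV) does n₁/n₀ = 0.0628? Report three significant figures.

0.209 eV

n₁/n₀ = (g₁/g₀) exp[−(E₁−E₀)/kT] = 0.0628.
⇒ (E₁−E₀)/kT = ln((1/2)/0.0628) = ln(7.9618) = 2.0747.
kT = 0.433 eV / 2.0747 = 0.209 eV.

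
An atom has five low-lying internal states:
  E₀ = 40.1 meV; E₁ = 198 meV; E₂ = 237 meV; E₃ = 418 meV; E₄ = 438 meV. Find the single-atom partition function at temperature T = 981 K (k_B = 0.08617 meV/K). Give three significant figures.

k_BT = 0.08617 × 981 K = 84.533 meV.
Eᵢ/kT = 0.47437, 2.3423, 2.8036, 4.9448, 5.1814.
Z = Σ e^(−Eᵢ/kT) = e^(−0.47437) + e^(−2.3423) + e^(−2.8036) + e^(−4.9448) + e^(−5.1814) = 0.62228 + 0.096106 + 0.060592 + 0.0071203 + 0.0056201 = 0.79172.

Z = 0.792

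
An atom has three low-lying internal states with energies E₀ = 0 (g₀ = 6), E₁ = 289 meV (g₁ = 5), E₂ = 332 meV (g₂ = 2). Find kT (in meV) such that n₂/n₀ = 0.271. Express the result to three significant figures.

n₂/n₀ = (g₂/g₀) exp[−(E₂−E₀)/kT] = 0.271.
⇒ (E₂−E₀)/kT = ln((2/6)/0.271) = ln(1.2300) = 0.20701.
kT = 332 meV / 0.20701 = 1600 meV.

1600 meV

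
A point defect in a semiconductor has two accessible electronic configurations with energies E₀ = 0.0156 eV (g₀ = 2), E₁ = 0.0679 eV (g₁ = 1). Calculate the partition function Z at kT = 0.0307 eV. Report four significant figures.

Eᵢ/kT = 0.508143, 2.21173.
Z = Σ gᵢe^(−Eᵢ/kT) = 2·e^(−0.508143) + 1·e^(−2.21173) = 1.20322 + 0.109511 = 1.31273.

Z = 1.313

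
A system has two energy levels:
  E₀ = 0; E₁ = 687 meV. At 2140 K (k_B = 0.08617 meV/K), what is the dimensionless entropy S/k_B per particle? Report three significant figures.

0.111

k_BT = 0.08617 × 2140 K = 184.40 meV.
Eᵢ/kT = 0, 3.7256.
Z = Σ e^(−Eᵢ/kT) = e^(−0) + e^(−3.7256) = 1.0000 + 0.024099 = 1.0241.
⟨E⟩ = Σ EᵢPᵢ = 16.166 meV.
S/k_B = ln Z + ⟨E⟩/kT = ln(1.0241) + 16.166/184.40 = 0.023814 + 0.087668 = 0.111.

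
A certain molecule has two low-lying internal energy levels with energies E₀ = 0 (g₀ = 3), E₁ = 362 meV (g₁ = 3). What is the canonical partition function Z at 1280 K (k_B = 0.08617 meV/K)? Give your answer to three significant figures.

Z = 3.11

k_BT = 0.08617 × 1280 K = 110.30 meV.
Eᵢ/kT = 0, 3.2820.
Z = Σ gᵢe^(−Eᵢ/kT) = 3·e^(−0) + 3·e^(−3.2820) = 3.0000 + 0.11266 = 3.1127.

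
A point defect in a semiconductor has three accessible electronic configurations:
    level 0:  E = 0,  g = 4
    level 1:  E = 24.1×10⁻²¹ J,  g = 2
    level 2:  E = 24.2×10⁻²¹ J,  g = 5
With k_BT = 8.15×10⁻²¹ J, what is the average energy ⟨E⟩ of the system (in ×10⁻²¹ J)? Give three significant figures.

Eᵢ/kT = 0, 2.9571, 2.9693.
Z = Σ gᵢe^(−Eᵢ/kT) = 4·e^(−0) + 2·e^(−2.9571) + 5·e^(−2.9693) = 4.0000 + 0.10394 + 0.25670 = 4.3606.
⟨E⟩ = Σ Eᵢ gᵢe^(−Eᵢ/kT) / Z = (0·4.0000 + 24.1·0.10394 + 24.2·0.25670) / 4.3606 = 2.00 ×10⁻²¹ J.

2.00 ×10⁻²¹ J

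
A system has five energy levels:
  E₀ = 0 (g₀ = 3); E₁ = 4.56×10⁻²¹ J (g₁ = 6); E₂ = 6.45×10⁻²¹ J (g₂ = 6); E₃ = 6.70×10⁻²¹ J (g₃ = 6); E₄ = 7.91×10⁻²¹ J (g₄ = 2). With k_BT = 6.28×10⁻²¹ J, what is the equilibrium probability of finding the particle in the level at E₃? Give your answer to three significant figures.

0.193

Eᵢ/kT = 0, 0.72611, 1.0271, 1.0669, 1.2596.
Z = Σ gᵢe^(−Eᵢ/kT) = 3·e^(−0) + 6·e^(−0.72611) + 6·e^(−1.0271) + 6·e^(−1.0669) + 2·e^(−1.2596) = 3.0000 + 2.9027 + 2.1483 + 2.0644 + 0.56754 = 10.683.
P₃ = g₃ e^(−E₃/kT) / Z = 2.0644/10.683 = 0.193.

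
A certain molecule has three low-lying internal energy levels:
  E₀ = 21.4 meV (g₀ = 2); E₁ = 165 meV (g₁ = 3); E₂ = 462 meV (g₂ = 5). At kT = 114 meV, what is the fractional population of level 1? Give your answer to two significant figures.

Eᵢ/kT = 0.1877, 1.447, 4.053.
Z = Σ gᵢe^(−Eᵢ/kT) = 2·e^(−0.1877) + 3·e^(−1.447) + 5·e^(−4.053) = 1.658 + 0.7058 + 0.08685 = 2.451.
P₁ = g₁ e^(−E₁/kT) / Z = 0.7058/2.451 = 0.29.

0.29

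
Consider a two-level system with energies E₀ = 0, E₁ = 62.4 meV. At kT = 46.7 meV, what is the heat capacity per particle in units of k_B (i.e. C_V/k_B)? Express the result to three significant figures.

Eᵢ/kT = 0, 1.3362.
Z = Σ e^(−Eᵢ/kT) = e^(−0) + e^(−1.3362) = 1.0000 + 0.26284 = 1.2628.
⟨E⟩ = 12.988 meV, ⟨E²⟩ = 810.45 meV².
C_V/k_B = (⟨E²⟩ − ⟨E⟩²)/(kT)² = (810.45 − 168.69)/2180.9 = 0.294.

0.294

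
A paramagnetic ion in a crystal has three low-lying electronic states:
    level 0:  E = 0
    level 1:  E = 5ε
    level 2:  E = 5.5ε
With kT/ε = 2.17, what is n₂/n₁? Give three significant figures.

0.794

n₂/n₁ = exp[−(E₂−E₁)/kT] = exp(−(0.5ε)/(2.17ε)) = exp(-0.23041) = 0.794.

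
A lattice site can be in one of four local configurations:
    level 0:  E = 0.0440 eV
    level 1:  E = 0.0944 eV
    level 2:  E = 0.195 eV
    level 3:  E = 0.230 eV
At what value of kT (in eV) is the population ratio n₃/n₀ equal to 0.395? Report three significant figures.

n₃/n₀ = exp[−(E₃−E₀)/kT] = 0.395.
⇒ (E₃−E₀)/kT = ln(1/0.395) = ln(2.5316) = 0.92885.
kT = 0.1860 eV / 0.92885 = 0.200 eV.

0.200 eV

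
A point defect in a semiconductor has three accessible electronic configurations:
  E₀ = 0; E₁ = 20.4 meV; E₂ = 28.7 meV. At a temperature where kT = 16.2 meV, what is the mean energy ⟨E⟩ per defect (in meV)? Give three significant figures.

7.34 meV

Eᵢ/kT = 0, 1.2593, 1.7716.
Z = Σ e^(−Eᵢ/kT) = e^(−0) + e^(−1.2593) + e^(−1.7716) = 1.0000 + 0.28385 + 0.17006 = 1.4539.
⟨E⟩ = Σ Eᵢ e^(−Eᵢ/kT) / Z = (0·1.0000 + 20.4·0.28385 + 28.7·0.17006) / 1.4539 = 7.34 meV.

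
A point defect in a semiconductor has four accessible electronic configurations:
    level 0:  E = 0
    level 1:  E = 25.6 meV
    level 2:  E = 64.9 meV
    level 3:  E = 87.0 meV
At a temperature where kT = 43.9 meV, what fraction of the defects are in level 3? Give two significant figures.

0.072

Eᵢ/kT = 0, 0.5831, 1.478, 1.982.
Z = Σ e^(−Eᵢ/kT) = e^(−0) + e^(−0.5831) + e^(−1.478) + e^(−1.982) = 1.000 + 0.5582 + 0.2281 + 0.1378 = 1.924.
P₃ = e^(−E₃/kT) / Z = 0.1378/1.924 = 0.072.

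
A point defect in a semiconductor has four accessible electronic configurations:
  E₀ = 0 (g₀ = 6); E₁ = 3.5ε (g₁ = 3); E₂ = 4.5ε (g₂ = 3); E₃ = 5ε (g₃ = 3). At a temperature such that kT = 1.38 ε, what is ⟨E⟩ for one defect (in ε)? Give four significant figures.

Eᵢ/kT = 0, 2.53623, 3.26087, 3.62319.
Z = Σ gᵢe^(−Eᵢ/kT) = 6·e^(−0) + 3·e^(−2.53623) + 3·e^(−3.26087) + 3·e^(−3.62319) = 6.00000 + 0.237493 + 0.115065 + 0.0800921 = 6.43265.
⟨E⟩ = Σ Eᵢ gᵢe^(−Eᵢ/kT) / Z = (0·6.00000 + 3.5·0.237493 + 4.5·0.115065 + 5·0.0800921) / 6.43265 = 0.2720 ε.

0.2720 ε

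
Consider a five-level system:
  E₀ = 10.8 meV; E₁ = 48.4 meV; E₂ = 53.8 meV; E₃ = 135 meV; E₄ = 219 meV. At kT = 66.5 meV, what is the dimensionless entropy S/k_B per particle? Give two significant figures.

Eᵢ/kT = 0.1624, 0.7278, 0.8090, 2.030, 3.293.
Z = Σ e^(−Eᵢ/kT) = e^(−0.1624) + e^(−0.7278) + e^(−0.8090) + e^(−2.030) + e^(−3.293) = 0.8501 + 0.4830 + 0.4453 + 0.1313 + 0.03714 = 1.947.
⟨E⟩ = Σ EᵢPᵢ = 42.31 meV.
S/k_B = ln Z + ⟨E⟩/kT = ln(1.947) + 42.31/66.5 = 0.6663 + 0.6362 = 1.3.

1.3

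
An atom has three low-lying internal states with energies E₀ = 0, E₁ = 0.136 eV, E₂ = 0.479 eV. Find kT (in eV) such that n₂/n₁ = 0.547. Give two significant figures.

n₂/n₁ = exp[−(E₂−E₁)/kT] = 0.547.
⇒ (E₂−E₁)/kT = ln(1/0.547) = ln(1.828) = 0.6032.
kT = 0.343 eV / 0.6032 = 0.57 eV.

0.57 eV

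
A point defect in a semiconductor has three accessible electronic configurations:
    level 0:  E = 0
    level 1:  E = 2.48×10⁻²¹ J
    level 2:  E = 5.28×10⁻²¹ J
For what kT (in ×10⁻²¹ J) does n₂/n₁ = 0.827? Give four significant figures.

n₂/n₁ = exp[−(E₂−E₁)/kT] = 0.827.
⇒ (E₂−E₁)/kT = ln(1/0.827) = ln(1.20919) = 0.189951.
kT = 2.80 ×10⁻²¹ J / 0.189951 = 14.74 ×10⁻²¹ J.

14.74 ×10⁻²¹ J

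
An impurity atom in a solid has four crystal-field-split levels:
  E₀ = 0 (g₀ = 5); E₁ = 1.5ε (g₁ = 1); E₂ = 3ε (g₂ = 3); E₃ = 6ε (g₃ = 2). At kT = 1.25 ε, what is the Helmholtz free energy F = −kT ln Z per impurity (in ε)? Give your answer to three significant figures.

Eᵢ/kT = 0, 1.2000, 2.4000, 4.8000.
Z = Σ gᵢe^(−Eᵢ/kT) = 5·e^(−0) + 1·e^(−1.2000) + 3·e^(−2.4000) + 2·e^(−4.8000) = 5.0000 + 0.30119 + 0.27215 + 0.016459 = 5.5898.
F = −kT ln Z = −1.25 × ln(5.5898) = −1.25 × 1.7209 = -2.15 ε.

-2.15 ε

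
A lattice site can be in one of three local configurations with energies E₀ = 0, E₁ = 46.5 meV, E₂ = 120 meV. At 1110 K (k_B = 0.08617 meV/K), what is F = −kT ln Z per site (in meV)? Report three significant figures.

-61.4 meV

k_BT = 0.08617 × 1110 K = 95.649 meV.
Eᵢ/kT = 0, 0.48615, 1.2546.
Z = Σ e^(−Eᵢ/kT) = e^(−0) + e^(−0.48615) + e^(−1.2546) = 1.0000 + 0.61499 + 0.28519 = 1.9002.
F = −kT ln Z = −95.649 × ln(1.9002) = −95.649 × 0.64196 = -61.4 meV.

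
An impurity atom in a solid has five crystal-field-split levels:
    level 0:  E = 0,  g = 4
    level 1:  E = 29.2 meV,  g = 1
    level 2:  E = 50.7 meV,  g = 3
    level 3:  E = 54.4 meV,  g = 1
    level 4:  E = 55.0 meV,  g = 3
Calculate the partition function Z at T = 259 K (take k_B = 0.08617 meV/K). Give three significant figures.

Z = 4.92

k_BT = 0.08617 × 259 K = 22.318 meV.
Eᵢ/kT = 0, 1.3084, 2.2717, 2.4375, 2.4644.
Z = Σ gᵢe^(−Eᵢ/kT) = 4·e^(−0) + 1·e^(−1.3084) + 3·e^(−2.2717) + 1·e^(−2.4375) + 3·e^(−2.4644) = 4.0000 + 0.27025 + 0.30941 + 0.087379 + 0.25518 = 4.9222.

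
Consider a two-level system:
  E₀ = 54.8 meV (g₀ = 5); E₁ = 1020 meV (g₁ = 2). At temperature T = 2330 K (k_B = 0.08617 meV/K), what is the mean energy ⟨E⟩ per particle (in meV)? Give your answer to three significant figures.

k_BT = 0.08617 × 2330 K = 200.78 meV.
Eᵢ/kT = 0.27294, 5.0802.
Z = Σ gᵢe^(−Eᵢ/kT) = 5·e^(−0.27294) + 2·e^(−5.0802) = 3.8057 + 0.012437 = 3.8181.
⟨E⟩ = Σ Eᵢ gᵢe^(−Eᵢ/kT) / Z = (54.8·3.8057 + 1020·0.012437) / 3.8181 = 57.9 meV.

57.9 meV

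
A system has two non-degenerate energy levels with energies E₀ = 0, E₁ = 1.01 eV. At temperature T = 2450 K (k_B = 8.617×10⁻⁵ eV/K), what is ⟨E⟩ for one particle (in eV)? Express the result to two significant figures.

0.0084 eV

k_BT = 8.617×10⁻⁵ × 2450 K = 0.2111 eV.
Eᵢ/kT = 0, 4.784.
Z = Σ e^(−Eᵢ/kT) = e^(−0) + e^(−4.784) = 1.000 + 0.008362 = 1.008.
⟨E⟩ = Σ Eᵢ e^(−Eᵢ/kT) / Z = (0·1.000 + 1.01·0.008362) / 1.008 = 0.0084 eV.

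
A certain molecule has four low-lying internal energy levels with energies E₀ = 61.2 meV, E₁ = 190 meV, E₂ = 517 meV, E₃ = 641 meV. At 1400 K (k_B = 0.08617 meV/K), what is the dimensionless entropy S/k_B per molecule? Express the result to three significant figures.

k_BT = 0.08617 × 1400 K = 120.64 meV.
Eᵢ/kT = 0.50729, 1.5749, 4.2855, 5.3133.
Z = Σ e^(−Eᵢ/kT) = e^(−0.50729) + e^(−1.5749) + e^(−4.2855) + e^(−5.3133) = 0.60213 + 0.20703 + 0.013767 + 0.0049256 = 0.82785.
⟨E⟩ = Σ EᵢPᵢ = 104.44 meV.
S/k_B = ln Z + ⟨E⟩/kT = ln(0.82785) + 104.44/120.64 = -0.18892 + 0.86572 = 0.677.

0.677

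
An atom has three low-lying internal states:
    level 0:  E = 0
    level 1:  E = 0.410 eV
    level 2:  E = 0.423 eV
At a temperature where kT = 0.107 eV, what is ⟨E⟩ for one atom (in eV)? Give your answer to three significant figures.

Eᵢ/kT = 0, 3.8318, 3.9533.
Z = Σ e^(−Eᵢ/kT) = e^(−0) + e^(−3.8318) + e^(−3.9533) = 1.0000 + 0.021671 + 0.019191 = 1.0409.
⟨E⟩ = Σ Eᵢ e^(−Eᵢ/kT) / Z = (0·1.0000 + 0.410·0.021671 + 0.423·0.019191) / 1.0409 = 0.0163 eV.

0.0163 eV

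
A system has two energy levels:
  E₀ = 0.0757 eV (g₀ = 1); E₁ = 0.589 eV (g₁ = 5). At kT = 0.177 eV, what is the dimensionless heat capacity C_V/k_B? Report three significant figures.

1.42

Eᵢ/kT = 0.42768, 3.3277.
Z = Σ gᵢe^(−Eᵢ/kT) = 1·e^(−0.42768) + 5·e^(−3.3277) = 0.65202 + 0.17938 = 0.83140.
⟨E⟩ = 0.18645 eV, ⟨E²⟩ = 0.079345 eV².
C_V/k_B = (⟨E²⟩ − ⟨E⟩²)/(kT)² = (0.079345 − 0.034764)/0.031329 = 1.42.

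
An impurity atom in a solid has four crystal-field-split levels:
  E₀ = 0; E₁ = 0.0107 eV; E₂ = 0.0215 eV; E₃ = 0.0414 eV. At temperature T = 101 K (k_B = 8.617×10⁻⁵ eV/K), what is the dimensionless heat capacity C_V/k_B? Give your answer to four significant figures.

0.6384

k_BT = 8.617×10⁻⁵ × 101 K = 0.00870317 eV.
Eᵢ/kT = 0, 1.22944, 2.47036, 4.75689.
Z = Σ e^(−Eᵢ/kT) = e^(−0) + e^(−1.22944) + e^(−2.47036) + e^(−4.75689) = 1.00000 + 0.292456 + 0.0845544 + 0.00859229 = 1.38560.
⟨E⟩ = 0.00382716 eV, ⟨E²⟩ = 0.0000630019 eV².
C_V/k_B = (⟨E²⟩ − ⟨E⟩²)/(kT)² = (0.0000630019 − 0.0000146472)/0.0000757452 = 0.6384.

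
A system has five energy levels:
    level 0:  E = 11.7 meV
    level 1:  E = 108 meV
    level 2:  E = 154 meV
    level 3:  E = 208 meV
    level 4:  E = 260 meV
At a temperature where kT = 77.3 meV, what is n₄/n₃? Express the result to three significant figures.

n₄/n₃ = exp[−(E₄−E₃)/kT] = exp(−(52 meV)/(77.3 meV)) = exp(-0.67270) = 0.510.

0.510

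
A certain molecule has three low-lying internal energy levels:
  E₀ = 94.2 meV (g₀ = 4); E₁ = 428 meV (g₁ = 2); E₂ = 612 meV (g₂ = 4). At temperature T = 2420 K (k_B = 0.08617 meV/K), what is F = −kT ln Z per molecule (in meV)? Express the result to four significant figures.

k_BT = 0.08617 × 2420 K = 208.531 meV.
Eᵢ/kT = 0.451731, 2.05245, 2.93482.
Z = Σ gᵢe^(−Eᵢ/kT) = 4·e^(−0.451731) + 2·e^(−2.05245) + 4·e^(−2.93482) = 2.54610 + 0.256840 + 0.212561 = 3.01550.
F = −kT ln Z = −208.531 × ln(3.01550) = −208.531 × 1.10377 = -230.2 meV.

-230.2 meV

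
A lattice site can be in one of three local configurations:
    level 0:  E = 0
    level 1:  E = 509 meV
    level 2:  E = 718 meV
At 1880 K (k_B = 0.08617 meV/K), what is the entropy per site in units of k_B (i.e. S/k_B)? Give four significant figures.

k_BT = 0.08617 × 1880 K = 162.000 meV.
Eᵢ/kT = 0, 3.14198, 4.43210.
Z = Σ e^(−Eᵢ/kT) = e^(−0) + e^(−3.14198) + e^(−4.43210) = 1.00000 + 0.0431972 + 0.0118895 = 1.05509.
⟨E⟩ = Σ EᵢPᵢ = 28.9303 meV.
S/k_B = ln Z + ⟨E⟩/kT = ln(1.05509) + 28.9303/162.000 = 0.0536261 + 0.178582 = 0.2322.

0.2322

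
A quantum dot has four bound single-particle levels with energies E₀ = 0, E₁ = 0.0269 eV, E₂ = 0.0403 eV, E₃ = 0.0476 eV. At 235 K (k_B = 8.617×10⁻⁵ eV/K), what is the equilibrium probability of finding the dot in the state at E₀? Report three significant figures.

k_BT = 8.617×10⁻⁵ × 235 K = 0.020250 eV.
Eᵢ/kT = 0, 1.3284, 1.9901, 2.3506.
Z = Σ e^(−Eᵢ/kT) = e^(−0) + e^(−1.3284) + e^(−1.9901) + e^(−2.3506) = 1.0000 + 0.26490 + 0.13668 + 0.095312 = 1.4969.
P₀ = e^(−E₀/kT) / Z = 1.0000/1.4969 = 0.668.

0.668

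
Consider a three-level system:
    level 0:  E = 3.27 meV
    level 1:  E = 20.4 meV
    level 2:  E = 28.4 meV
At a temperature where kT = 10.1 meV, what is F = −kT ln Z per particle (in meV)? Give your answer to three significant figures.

0.884 meV

Eᵢ/kT = 0.32376, 2.0198, 2.8119.
Z = Σ e^(−Eᵢ/kT) = e^(−0.32376) + e^(−2.0198) + e^(−2.8119) = 0.72342 + 0.13268 + 0.060091 = 0.91619.
F = −kT ln Z = −10.1 × ln(0.91619) = −10.1 × -0.087532 = 0.884 meV.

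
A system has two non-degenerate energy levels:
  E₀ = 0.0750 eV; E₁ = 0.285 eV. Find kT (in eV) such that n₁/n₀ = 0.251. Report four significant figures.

0.1519 eV

n₁/n₀ = exp[−(E₁−E₀)/kT] = 0.251.
⇒ (E₁−E₀)/kT = ln(1/0.251) = ln(3.98406) = 1.38230.
kT = 0.2100 eV / 1.38230 = 0.1519 eV.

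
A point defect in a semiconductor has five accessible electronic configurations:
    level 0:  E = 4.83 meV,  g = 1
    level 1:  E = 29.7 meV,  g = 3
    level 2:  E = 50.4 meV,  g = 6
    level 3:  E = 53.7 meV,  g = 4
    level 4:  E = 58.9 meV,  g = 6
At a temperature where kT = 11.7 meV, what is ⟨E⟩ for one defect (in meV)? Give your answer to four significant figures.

Eᵢ/kT = 0.412821, 2.53846, 4.30769, 4.58974, 5.03419.
Z = Σ gᵢe^(−Eᵢ/kT) = 1·e^(−0.412821) + 3·e^(−2.53846) + 6·e^(−4.30769) + 4·e^(−4.58974) + 6·e^(−5.03419) = 0.661781 + 0.236964 + 0.0807877 + 0.0406220 + 0.0390688 = 1.05922.
⟨E⟩ = Σ Eᵢ gᵢe^(−Eᵢ/kT) / Z = (4.83·0.661781 + 29.7·0.236964 + 50.4·0.0807877 + 53.7·0.0406220 + 58.9·0.0390688) / 1.05922 = 17.74 meV.

17.74 meV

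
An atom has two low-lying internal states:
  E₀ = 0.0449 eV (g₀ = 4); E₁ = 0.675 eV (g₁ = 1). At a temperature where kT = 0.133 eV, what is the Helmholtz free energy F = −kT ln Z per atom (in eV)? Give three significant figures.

-0.140 eV

Eᵢ/kT = 0.33759, 5.0752.
Z = Σ gᵢe^(−Eᵢ/kT) = 4·e^(−0.33759) + 1·e^(−5.0752) = 2.8540 + 0.0062498 = 2.8602.
F = −kT ln Z = −0.133 × ln(2.8602) = −0.133 × 1.0509 = -0.140 eV.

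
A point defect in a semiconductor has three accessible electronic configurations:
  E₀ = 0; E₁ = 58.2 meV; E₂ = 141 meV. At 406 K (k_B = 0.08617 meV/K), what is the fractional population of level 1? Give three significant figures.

k_BT = 0.08617 × 406 K = 34.985 meV.
Eᵢ/kT = 0, 1.6636, 4.0303.
Z = Σ e^(−Eᵢ/kT) = e^(−0) + e^(−1.6636) + e^(−4.0303) = 1.0000 + 0.18946 + 0.017769 = 1.2072.
P₁ = e^(−E₁/kT) / Z = 0.18946/1.2072 = 0.157.

0.157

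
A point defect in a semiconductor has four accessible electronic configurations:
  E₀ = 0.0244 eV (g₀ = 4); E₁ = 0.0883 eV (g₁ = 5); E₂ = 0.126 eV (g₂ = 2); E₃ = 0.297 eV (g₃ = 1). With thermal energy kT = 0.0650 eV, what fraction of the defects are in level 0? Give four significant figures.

Eᵢ/kT = 0.375385, 1.35846, 1.93846, 4.56923.
Z = Σ gᵢe^(−Eᵢ/kT) = 4·e^(−0.375385) + 5·e^(−1.35846) + 2·e^(−1.93846) + 1·e^(−4.56923) = 2.74810 + 1.28528 + 0.287851 + 0.0103659 = 4.33160.
P₀ = g₀ e^(−E₀/kT) / Z = 2.74810/4.33160 = 0.6344.

0.6344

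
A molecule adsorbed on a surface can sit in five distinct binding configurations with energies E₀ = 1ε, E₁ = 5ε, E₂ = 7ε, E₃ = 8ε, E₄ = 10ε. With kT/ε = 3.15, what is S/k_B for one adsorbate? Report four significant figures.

Eᵢ/kT = 0.317460, 1.58730, 2.22222, 2.53968, 3.17460.
Z = Σ e^(−Eᵢ/kT) = e^(−0.317460) + e^(−1.58730) + e^(−2.22222) + e^(−2.53968) + e^(−3.17460) = 0.727996 + 0.204477 + 0.108368 + 0.0788916 + 0.0418108 = 1.16154.
⟨E⟩ = Σ EᵢPᵢ = 3.06335 ε.
S/k_B = ln Z + ⟨E⟩/kT = ln(1.16154) + 3.06335/3.15 = 0.149747 + 0.972492 = 1.122.

1.122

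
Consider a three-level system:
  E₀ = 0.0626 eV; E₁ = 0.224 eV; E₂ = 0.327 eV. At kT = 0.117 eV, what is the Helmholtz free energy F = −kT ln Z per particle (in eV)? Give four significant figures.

0.02696 eV

Eᵢ/kT = 0.535043, 1.91453, 2.79487.
Z = Σ e^(−Eᵢ/kT) = e^(−0.535043) + e^(−1.91453) + e^(−2.79487) = 0.585644 + 0.147411 + 0.0611228 = 0.794178.
F = −kT ln Z = −0.117 × ln(0.794178) = −0.117 × -0.230448 = 0.02696 eV.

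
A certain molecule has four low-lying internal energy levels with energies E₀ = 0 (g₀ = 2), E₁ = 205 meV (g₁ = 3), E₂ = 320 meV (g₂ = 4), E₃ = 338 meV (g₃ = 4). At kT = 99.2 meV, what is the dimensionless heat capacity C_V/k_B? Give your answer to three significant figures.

Eᵢ/kT = 0, 2.0665, 3.2258, 3.4073.
Z = Σ gᵢe^(−Eᵢ/kT) = 2·e^(−0) + 3·e^(−2.0665) + 4·e^(−3.2258) + 4·e^(−3.4073) = 2.0000 + 0.37988 + 0.15890 + 0.13252 = 2.6713.
⟨E⟩ = 64.955 meV, ⟨E²⟩ = 17735 meV².
C_V/k_B = (⟨E²⟩ − ⟨E⟩²)/(kT)² = (17735 − 4219.2)/9840.6 = 1.37.

1.37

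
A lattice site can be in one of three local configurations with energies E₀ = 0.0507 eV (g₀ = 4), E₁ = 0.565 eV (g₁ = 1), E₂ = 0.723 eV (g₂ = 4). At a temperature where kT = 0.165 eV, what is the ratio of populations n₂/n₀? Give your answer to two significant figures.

0.017

n₂/n₀ = (g₂/g₀) exp[−(E₂−E₀)/kT] = (4/4) × exp(−(0.6723 eV)/(0.165 eV)) = (4/4) × exp(-4.075) = 0.017.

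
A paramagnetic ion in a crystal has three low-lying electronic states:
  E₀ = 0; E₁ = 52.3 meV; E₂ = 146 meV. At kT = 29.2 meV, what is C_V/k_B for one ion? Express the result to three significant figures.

Eᵢ/kT = 0, 1.7911, 5.0000.
Z = Σ e^(−Eᵢ/kT) = e^(−0) + e^(−1.7911) + e^(−5.0000) = 1.0000 + 0.16678 + 0.0067379 = 1.1735.
⟨E⟩ = 8.2713 meV, ⟨E²⟩ = 511.13 meV².
C_V/k_B = (⟨E²⟩ − ⟨E⟩²)/(kT)² = (511.13 − 68.414)/852.64 = 0.519.

0.519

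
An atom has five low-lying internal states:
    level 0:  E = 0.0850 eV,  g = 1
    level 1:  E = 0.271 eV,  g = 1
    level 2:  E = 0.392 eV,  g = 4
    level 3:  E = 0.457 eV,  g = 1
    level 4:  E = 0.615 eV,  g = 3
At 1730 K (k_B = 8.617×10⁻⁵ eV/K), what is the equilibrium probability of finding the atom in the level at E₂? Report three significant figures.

k_BT = 8.617×10⁻⁵ × 1730 K = 0.14907 eV.
Eᵢ/kT = 0.57020, 1.8179, 2.6296, 3.0657, 4.1256.
Z = Σ gᵢe^(−Eᵢ/kT) = 1·e^(−0.57020) + 1·e^(−1.8179) + 4·e^(−2.6296) + 1·e^(−3.0657) + 3·e^(−4.1256) = 0.56541 + 0.16237 + 0.28843 + 0.046621 + 0.048461 = 1.1113.
P₂ = g₂ e^(−E₂/kT) / Z = 0.28843/1.1113 = 0.260.

0.260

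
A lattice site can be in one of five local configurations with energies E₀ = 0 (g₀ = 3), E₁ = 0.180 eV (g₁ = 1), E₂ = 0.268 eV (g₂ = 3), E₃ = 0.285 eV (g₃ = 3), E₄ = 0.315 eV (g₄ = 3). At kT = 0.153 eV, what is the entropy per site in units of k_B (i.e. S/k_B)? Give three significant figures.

2.17

Eᵢ/kT = 0, 1.1765, 1.7516, 1.8627, 2.0588.
Z = Σ gᵢe^(−Eᵢ/kT) = 3·e^(−0) + 1·e^(−1.1765) + 3·e^(−1.7516) + 3·e^(−1.8627) + 3·e^(−2.0588) = 3.0000 + 0.30836 + 0.52049 + 0.46576 + 0.38282 = 4.6774.
⟨E⟩ = Σ EᵢPᵢ = 0.095849 eV.
S/k_B = ln Z + ⟨E⟩/kT = ln(4.6774) + 0.095849/0.153 = 1.5427 + 0.62646 = 2.17.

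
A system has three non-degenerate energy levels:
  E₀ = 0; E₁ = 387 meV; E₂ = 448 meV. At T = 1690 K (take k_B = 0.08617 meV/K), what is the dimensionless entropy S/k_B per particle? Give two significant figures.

k_BT = 0.08617 × 1690 K = 145.6 meV.
Eᵢ/kT = 0, 2.658, 3.077.
Z = Σ e^(−Eᵢ/kT) = e^(−0) + e^(−2.658) + e^(−3.077) = 1.000 + 0.07009 + 0.04610 = 1.116.
⟨E⟩ = Σ EᵢPᵢ = 42.81 meV.
S/k_B = ln Z + ⟨E⟩/kT = ln(1.116) + 42.81/145.6 = 0.1098 + 0.2940 = 0.40.

0.40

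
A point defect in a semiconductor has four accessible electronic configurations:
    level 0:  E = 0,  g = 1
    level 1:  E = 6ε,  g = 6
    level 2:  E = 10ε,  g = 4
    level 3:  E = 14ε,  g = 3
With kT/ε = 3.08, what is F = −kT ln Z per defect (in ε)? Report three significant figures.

Eᵢ/kT = 0, 1.9481, 3.2468, 4.5455.
Z = Σ gᵢe^(−Eᵢ/kT) = 1·e^(−0) + 6·e^(−1.9481) + 4·e^(−3.2468) + 3·e^(−4.5455) = 1.0000 + 0.85527 + 0.15559 + 0.031845 = 2.0427.
F = −kT ln Z = −3.08 × ln(2.0427) = −3.08 × 0.71427 = -2.20 ε.

-2.20 ε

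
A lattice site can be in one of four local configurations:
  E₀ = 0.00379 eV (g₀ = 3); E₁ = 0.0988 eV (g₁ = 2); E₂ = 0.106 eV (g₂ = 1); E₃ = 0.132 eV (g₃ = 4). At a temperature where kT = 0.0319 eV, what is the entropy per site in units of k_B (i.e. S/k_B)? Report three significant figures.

1.39

Eᵢ/kT = 0.11881, 3.0972, 3.3229, 4.1379.
Z = Σ gᵢe^(−Eᵢ/kT) = 3·e^(−0.11881) + 2·e^(−3.0972) + 1·e^(−3.3229) + 4·e^(−4.1379) = 2.6639 + 0.090351 + 0.036048 + 0.063825 = 2.8541.
⟨E⟩ = Σ EᵢPᵢ = 0.010956 eV.
S/k_B = ln Z + ⟨E⟩/kT = ln(2.8541) + 0.010956/0.0319 = 1.0488 + 0.34345 = 1.39.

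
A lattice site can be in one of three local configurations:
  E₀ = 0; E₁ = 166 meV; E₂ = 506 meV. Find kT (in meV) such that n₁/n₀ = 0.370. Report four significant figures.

167.0 meV

n₁/n₀ = exp[−(E₁−E₀)/kT] = 0.370.
⇒ (E₁−E₀)/kT = ln(1/0.370) = ln(2.70270) = 0.994251.
kT = 166 meV / 0.994251 = 167.0 meV.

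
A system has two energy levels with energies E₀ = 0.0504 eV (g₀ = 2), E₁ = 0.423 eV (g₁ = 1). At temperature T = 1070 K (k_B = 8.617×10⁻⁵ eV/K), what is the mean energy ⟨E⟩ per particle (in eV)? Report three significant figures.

k_BT = 8.617×10⁻⁵ × 1070 K = 0.092202 eV.
Eᵢ/kT = 0.54663, 4.5878.
Z = Σ gᵢe^(−Eᵢ/kT) = 2·e^(−0.54663) + 1·e^(−4.5878) = 1.1578 + 0.010175 = 1.1680.
⟨E⟩ = Σ Eᵢ gᵢe^(−Eᵢ/kT) / Z = (0.0504·1.1578 + 0.423·0.010175) / 1.1680 = 0.0536 eV.

0.0536 eV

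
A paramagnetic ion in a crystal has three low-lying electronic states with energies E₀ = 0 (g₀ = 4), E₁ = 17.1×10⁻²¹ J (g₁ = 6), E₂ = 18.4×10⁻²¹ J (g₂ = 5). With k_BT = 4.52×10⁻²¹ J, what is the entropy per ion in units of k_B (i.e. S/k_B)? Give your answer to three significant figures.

Eᵢ/kT = 0, 3.7832, 4.0708.
Z = Σ gᵢe^(−Eᵢ/kT) = 4·e^(−0) + 6·e^(−3.7832) + 5·e^(−4.0708) = 4.0000 + 0.13650 + 0.085319 = 4.2218.
⟨E⟩ = Σ EᵢPᵢ = 0.92473 ×10⁻²¹ J.
S/k_B = ln Z + ⟨E⟩/kT = ln(4.2218) + 0.92473/4.52 = 1.4403 + 0.20459 = 1.64.

1.64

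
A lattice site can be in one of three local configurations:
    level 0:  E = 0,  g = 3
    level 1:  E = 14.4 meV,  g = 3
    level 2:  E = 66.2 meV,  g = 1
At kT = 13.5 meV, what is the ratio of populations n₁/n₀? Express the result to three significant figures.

n₁/n₀ = (g₁/g₀) exp[−(E₁−E₀)/kT] = (3/3) × exp(−(14.4 meV)/(13.5 meV)) = (3/3) × exp(-1.0667) = 0.344.

0.344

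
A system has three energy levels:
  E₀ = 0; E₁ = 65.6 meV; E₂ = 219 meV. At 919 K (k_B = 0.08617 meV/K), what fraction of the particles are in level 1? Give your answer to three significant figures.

k_BT = 0.08617 × 919 K = 79.190 meV.
Eᵢ/kT = 0, 0.82839, 2.7655.
Z = Σ e^(−Eᵢ/kT) = e^(−0) + e^(−0.82839) + e^(−2.7655) = 1.0000 + 0.43675 + 0.062945 = 1.4997.
P₁ = e^(−E₁/kT) / Z = 0.43675/1.4997 = 0.291.

0.291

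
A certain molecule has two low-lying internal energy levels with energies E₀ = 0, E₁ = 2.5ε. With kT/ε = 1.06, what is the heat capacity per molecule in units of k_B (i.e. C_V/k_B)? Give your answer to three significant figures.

Eᵢ/kT = 0, 2.3585.
Z = Σ e^(−Eᵢ/kT) = e^(−0) + e^(−2.3585) = 1.0000 + 0.094562 = 1.0946.
⟨E⟩ = 0.21597 ε, ⟨E²⟩ = 0.53993 ε².
C_V/k_B = (⟨E²⟩ − ⟨E⟩²)/(kT)² = (0.53993 − 0.046643)/1.1236 = 0.439.

0.439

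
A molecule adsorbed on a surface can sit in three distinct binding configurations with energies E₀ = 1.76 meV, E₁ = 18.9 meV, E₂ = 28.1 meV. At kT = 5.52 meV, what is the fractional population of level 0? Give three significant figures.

Eᵢ/kT = 0.31884, 3.4239, 5.0906.
Z = Σ e^(−Eᵢ/kT) = e^(−0.31884) + e^(−3.4239) + e^(−5.0906) = 0.72699 + 0.032585 + 0.0061543 = 0.76573.
P₀ = e^(−E₀/kT) / Z = 0.72699/0.76573 = 0.949.

0.949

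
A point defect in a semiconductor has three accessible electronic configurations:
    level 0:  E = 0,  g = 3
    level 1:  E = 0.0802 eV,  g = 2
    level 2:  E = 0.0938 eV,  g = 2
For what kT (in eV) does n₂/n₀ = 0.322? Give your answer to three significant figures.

0.129 eV

n₂/n₀ = (g₂/g₀) exp[−(E₂−E₀)/kT] = 0.322.
⇒ (E₂−E₀)/kT = ln((2/3)/0.322) = ln(2.0704) = 0.72774.
kT = 0.0938 eV / 0.72774 = 0.129 eV.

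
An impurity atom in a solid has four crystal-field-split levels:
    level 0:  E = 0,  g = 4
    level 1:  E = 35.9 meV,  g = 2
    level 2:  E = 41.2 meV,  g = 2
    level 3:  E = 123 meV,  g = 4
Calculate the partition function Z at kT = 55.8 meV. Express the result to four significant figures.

Eᵢ/kT = 0, 0.643369, 0.738351, 2.20430.
Z = Σ gᵢe^(−Eᵢ/kT) = 4·e^(−0) + 2·e^(−0.643369) + 2·e^(−0.738351) + 4·e^(−2.20430) = 4.00000 + 1.05104 + 0.955803 + 0.441311 = 6.44815.

Z = 6.448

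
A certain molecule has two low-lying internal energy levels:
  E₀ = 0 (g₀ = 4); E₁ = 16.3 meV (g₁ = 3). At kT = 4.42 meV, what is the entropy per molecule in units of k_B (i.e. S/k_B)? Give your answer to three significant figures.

Eᵢ/kT = 0, 3.6878.
Z = Σ gᵢe^(−Eᵢ/kT) = 4·e^(−0) + 3·e^(−3.6878) = 4.0000 + 0.075081 = 4.0751.
⟨E⟩ = Σ EᵢPᵢ = 0.30032 meV.
S/k_B = ln Z + ⟨E⟩/kT = ln(4.0751) + 0.30032/4.42 = 1.4049 + 0.067946 = 1.47.

1.47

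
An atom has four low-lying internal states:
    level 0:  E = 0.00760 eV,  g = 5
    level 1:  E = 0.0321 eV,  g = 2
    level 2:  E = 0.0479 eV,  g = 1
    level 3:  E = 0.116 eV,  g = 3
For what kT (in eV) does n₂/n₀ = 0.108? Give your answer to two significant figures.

n₂/n₀ = (g₂/g₀) exp[−(E₂−E₀)/kT] = 0.108.
⇒ (E₂−E₀)/kT = ln((1/5)/0.108) = ln(1.852) = 0.6163.
kT = 0.04030 eV / 0.6163 = 0.065 eV.

0.065 eV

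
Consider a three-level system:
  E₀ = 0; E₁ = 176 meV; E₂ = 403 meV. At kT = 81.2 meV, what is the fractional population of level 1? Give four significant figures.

0.1021

Eᵢ/kT = 0, 2.16749, 4.96305.
Z = Σ e^(−Eᵢ/kT) = e^(−0) + e^(−2.16749) + e^(−4.96305) = 1.00000 + 0.114465 + 0.00699157 = 1.12146.
P₁ = e^(−E₁/kT) / Z = 0.114465/1.12146 = 0.1021.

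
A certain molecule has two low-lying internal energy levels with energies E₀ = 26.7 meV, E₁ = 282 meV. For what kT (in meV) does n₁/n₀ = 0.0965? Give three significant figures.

109 meV

n₁/n₀ = exp[−(E₁−E₀)/kT] = 0.0965.
⇒ (E₁−E₀)/kT = ln(1/0.0965) = ln(10.363) = 2.3382.
kT = 255.3 meV / 2.3382 = 109 meV.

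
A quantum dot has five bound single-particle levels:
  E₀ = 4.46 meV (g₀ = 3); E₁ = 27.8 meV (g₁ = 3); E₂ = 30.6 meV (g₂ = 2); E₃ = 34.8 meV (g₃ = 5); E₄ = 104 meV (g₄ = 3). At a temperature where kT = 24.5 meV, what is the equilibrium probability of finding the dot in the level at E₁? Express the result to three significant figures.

Eᵢ/kT = 0.18204, 1.1347, 1.2490, 1.4204, 4.2449.
Z = Σ gᵢe^(−Eᵢ/kT) = 3·e^(−0.18204) + 3·e^(−1.1347) + 2·e^(−1.2490) + 5·e^(−1.4204) + 3·e^(−4.2449) = 2.5007 + 0.96456 + 0.57358 + 1.2081 + 0.043012 = 5.2900.
P₁ = g₁ e^(−E₁/kT) / Z = 0.96456/5.2900 = 0.182.

0.182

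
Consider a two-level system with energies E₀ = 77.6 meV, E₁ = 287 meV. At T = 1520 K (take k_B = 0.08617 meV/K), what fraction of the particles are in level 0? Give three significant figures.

k_BT = 0.08617 × 1520 K = 130.98 meV.
Eᵢ/kT = 0.59246, 2.1912.
Z = Σ e^(−Eᵢ/kT) = e^(−0.59246) + e^(−2.1912) = 0.55297 + 0.11178 = 0.66475.
P₀ = e^(−E₀/kT) / Z = 0.55297/0.66475 = 0.832.

0.832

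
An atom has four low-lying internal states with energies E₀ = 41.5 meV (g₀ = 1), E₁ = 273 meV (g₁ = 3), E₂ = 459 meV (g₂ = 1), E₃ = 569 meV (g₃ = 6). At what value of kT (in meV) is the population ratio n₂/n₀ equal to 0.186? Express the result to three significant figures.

n₂/n₀ = (g₂/g₀) exp[−(E₂−E₀)/kT] = 0.186.
⇒ (E₂−E₀)/kT = ln((1/1)/0.186) = ln(5.3763) = 1.6820.
kT = 417.5 meV / 1.6820 = 248 meV.

248 meV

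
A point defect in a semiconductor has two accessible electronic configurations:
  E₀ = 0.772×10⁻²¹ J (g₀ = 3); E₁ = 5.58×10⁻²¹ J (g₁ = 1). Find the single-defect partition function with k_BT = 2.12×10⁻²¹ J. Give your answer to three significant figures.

Eᵢ/kT = 0.36415, 2.6321.
Z = Σ gᵢe^(−Eᵢ/kT) = 3·e^(−0.36415) + 1·e^(−2.6321) = 2.0844 + 0.071927 = 2.1563.

Z = 2.16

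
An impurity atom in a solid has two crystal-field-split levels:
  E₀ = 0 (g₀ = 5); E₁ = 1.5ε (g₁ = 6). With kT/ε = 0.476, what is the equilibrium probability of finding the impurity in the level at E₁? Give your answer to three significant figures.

0.0488

Eᵢ/kT = 0, 3.1513.
Z = Σ gᵢe^(−Eᵢ/kT) = 5·e^(−0) + 6·e^(−3.1513) = 5.0000 + 0.25678 = 5.2568.
P₁ = g₁ e^(−E₁/kT) / Z = 0.25678/5.2568 = 0.0488.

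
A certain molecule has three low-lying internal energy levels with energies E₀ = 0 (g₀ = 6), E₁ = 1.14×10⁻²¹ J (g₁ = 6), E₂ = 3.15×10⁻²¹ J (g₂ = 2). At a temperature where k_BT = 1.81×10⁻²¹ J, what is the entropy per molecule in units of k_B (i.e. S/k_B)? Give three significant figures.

2.53

Eᵢ/kT = 0, 0.62983, 1.7403.
Z = Σ gᵢe^(−Eᵢ/kT) = 6·e^(−0) + 6·e^(−0.62983) + 2·e^(−1.7403) = 6.0000 + 3.1961 + 0.35094 = 9.5470.
⟨E⟩ = Σ EᵢPᵢ = 0.49744 ×10⁻²¹ J.
S/k_B = ln Z + ⟨E⟩/kT = ln(9.5470) + 0.49744/1.81 = 2.2562 + 0.27483 = 2.53.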